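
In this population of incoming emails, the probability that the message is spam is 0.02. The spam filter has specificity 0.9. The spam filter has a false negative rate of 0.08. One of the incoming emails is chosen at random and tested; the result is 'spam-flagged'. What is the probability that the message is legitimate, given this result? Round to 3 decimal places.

P(¬H | E) ≈ 0.842

Let H be the event that the message is spam. P(H) = 0.02, so P(¬H) = 0.98. With E the 'spam-flagged' result, P(E|H) = 0.92 and P(E|¬H) = 0.1.
P(E) = 0.92·0.02 + 0.1·0.98 = 0.018400 + 0.098000 = 0.11640.
By Bayes' theorem, P(H|E) = 0.018400 / 0.11640 = 0.158. Hence P(¬H|E) = 1 − 0.158 = 0.842.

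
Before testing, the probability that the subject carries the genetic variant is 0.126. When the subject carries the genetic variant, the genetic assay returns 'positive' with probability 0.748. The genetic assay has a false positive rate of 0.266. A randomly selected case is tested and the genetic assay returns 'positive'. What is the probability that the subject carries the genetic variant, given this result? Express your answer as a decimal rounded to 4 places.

Write H for 'the subject carries the genetic variant'. Prior odds H:¬H = 0.126/0.874 = 0.14416. For the 'positive' outcome, the likelihood ratio is 0.748/0.266 = 2.8120.
Posterior odds = 0.14416 × 2.8120 = 0.40540, so P(H|E) = 0.40540/(1+0.40540) = 0.2885.

P(H | E) ≈ 0.2885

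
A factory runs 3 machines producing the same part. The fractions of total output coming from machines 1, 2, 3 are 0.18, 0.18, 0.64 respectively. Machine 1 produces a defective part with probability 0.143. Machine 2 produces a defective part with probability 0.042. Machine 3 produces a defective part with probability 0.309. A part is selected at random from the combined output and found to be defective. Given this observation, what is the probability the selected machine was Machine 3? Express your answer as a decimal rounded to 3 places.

Posterior probability ≈ 0.856

Tabulate prior·likelihood by source: [1] prior 0.18, lik 0.143, product 0.02574; [2] prior 0.18, lik 0.042, product 0.007560; [3] prior 0.64, lik 0.309, product 0.1978.
Normalizing constant = 0.23106; the posterior for Machine 3 is its product over the sum, 0.1978/0.23106 = 0.856.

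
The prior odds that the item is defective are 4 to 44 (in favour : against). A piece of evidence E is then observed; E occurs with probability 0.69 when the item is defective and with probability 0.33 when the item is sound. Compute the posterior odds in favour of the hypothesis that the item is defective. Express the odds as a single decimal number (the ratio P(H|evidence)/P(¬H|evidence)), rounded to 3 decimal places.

Prior odds = 4/44 = 0.090909.
Likelihood ratio for E = 0.69/0.33 = 2.0909.
Posterior odds = prior odds × LR = 0.19008.

Posterior odds ≈ 0.190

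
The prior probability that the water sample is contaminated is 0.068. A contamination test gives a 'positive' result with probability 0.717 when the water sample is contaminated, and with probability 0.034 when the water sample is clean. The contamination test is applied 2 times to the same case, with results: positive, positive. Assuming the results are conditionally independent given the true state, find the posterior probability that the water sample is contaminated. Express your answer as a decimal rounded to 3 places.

Posterior P(H) ≈ 0.970

With H the event that the water sample is contaminated, the joint likelihood of the observed sequence is P(data|H) = 0.717·0.717 = 0.51409 and P(data|¬H) = 0.034·0.034 = 0.0011560.
Bayes: P(H|data) = 0.068·0.51409 / (0.068·0.51409 + 0.932·0.0011560) = 0.034958/0.036035 = 0.9701.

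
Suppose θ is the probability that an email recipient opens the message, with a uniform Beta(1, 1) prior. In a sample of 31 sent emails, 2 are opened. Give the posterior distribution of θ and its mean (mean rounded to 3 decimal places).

Posterior: Beta(3, 30); mean ≈ 0.091

The binomial likelihood is conjugate to the Beta prior: with 2 successes and 29 failures, the posterior is Beta(1+2, 1+29) = Beta(3, 30).
Posterior mean = α/(α+β) = 3/33 = 0.091.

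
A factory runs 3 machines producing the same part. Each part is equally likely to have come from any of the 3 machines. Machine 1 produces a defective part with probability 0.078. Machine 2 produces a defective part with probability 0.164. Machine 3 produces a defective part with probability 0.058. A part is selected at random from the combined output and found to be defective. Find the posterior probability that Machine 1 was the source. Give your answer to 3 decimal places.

Posterior probability ≈ 0.260

P(defective|M1) = 0.078; P(defective|M2) = 0.164; P(defective|M3) = 0.058.
Prior × likelihood for each source: 0.333333·0.078=0.02600, 0.333333·0.164=0.05467, 0.333333·0.058=0.01933. Summing gives P(defective) = 0.10000.
P(Machine 1 | defective) = 0.02600 / 0.10000 = 0.260.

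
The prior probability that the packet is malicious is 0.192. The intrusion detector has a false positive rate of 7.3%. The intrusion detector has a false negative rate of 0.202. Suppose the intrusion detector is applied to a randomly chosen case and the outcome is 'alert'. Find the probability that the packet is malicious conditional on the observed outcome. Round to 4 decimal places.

Let H be the event that the packet is malicious. P(H) = 0.192, so P(¬H) = 0.808. With E the 'alert' result, P(E|H) = 0.798 and P(E|¬H) = 0.073.
P(E) = 0.798·0.192 + 0.073·0.808 = 0.15322 + 0.058984 = 0.21220.
By Bayes' theorem, P(H|E) = 0.15322 / 0.21220 = 0.7220.

P(H | E) ≈ 0.7220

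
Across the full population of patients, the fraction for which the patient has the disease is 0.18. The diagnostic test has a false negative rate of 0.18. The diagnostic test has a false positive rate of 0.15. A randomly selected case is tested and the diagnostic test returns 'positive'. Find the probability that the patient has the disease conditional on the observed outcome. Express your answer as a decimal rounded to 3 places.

P(H | E) ≈ 0.545

Let H be the event that the patient has the disease. P(H) = 0.18, so P(¬H) = 0.82. With E the 'positive' result, P(E|H) = 0.82 and P(E|¬H) = 0.15.
P(E) = 0.82·0.18 + 0.15·0.82 = 0.14760 + 0.12300 = 0.27060.
By Bayes' theorem, P(H|E) = 0.14760 / 0.27060 = 0.545.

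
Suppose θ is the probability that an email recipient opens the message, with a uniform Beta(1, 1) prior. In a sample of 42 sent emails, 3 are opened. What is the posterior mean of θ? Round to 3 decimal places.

The binomial likelihood is conjugate to the Beta prior: with 3 successes and 39 failures, the posterior is Beta(1+3, 1+39) = Beta(4, 40).
Posterior mean = α/(α+β) = 4/44 = 0.091.

Posterior mean ≈ 0.091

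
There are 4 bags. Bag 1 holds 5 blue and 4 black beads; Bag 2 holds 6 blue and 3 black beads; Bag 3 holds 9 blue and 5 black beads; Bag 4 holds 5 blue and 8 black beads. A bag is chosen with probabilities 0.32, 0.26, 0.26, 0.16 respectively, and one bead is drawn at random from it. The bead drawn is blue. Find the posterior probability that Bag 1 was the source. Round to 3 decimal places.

Tabulate prior·likelihood by source: [1] prior 0.32, lik 0.5556, product 0.1778; [2] prior 0.26, lik 0.6667, product 0.1733; [3] prior 0.26, lik 0.6429, product 0.1671; [4] prior 0.16, lik 0.3846, product 0.06154.
Normalizing constant = 0.57979; the posterior for Bag 1 is its product over the sum, 0.1778/0.57979 = 0.307.

Posterior probability ≈ 0.307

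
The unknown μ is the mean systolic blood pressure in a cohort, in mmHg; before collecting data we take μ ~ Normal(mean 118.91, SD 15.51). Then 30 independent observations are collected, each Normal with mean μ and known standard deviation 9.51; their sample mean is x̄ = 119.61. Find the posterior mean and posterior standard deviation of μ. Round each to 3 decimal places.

Posterior mean ≈ 119.601; posterior SD ≈ 1.726

With known σ, the Normal prior is conjugate. Weight on the data is w = (n/σ²)/(n/σ² + 1/τ₀²) = 0.331711/(0.331711+0.00415697) = 0.98762.
Posterior mean = w·x̄ + (1−w)·μ₀ = 0.98762·119.61 + 0.012377·118.91 = 119.601. Posterior variance = 1/(0.331711+0.00415697) = 2.97736, so SD = 1.726.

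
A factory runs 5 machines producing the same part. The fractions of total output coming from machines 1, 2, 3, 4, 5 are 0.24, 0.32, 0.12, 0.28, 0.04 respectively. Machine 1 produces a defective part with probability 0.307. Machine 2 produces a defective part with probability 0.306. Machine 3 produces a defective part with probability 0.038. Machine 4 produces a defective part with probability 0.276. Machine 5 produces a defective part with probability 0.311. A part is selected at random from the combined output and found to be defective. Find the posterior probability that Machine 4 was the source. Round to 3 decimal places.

Posterior probability ≈ 0.291

Tabulate prior·likelihood by source: [1] prior 0.24, lik 0.307, product 0.07368; [2] prior 0.32, lik 0.306, product 0.09792; [3] prior 0.12, lik 0.038, product 0.004560; [4] prior 0.28, lik 0.276, product 0.07728; [5] prior 0.04, lik 0.311, product 0.01244.
Normalizing constant = 0.26588; the posterior for Machine 4 is its product over the sum, 0.07728/0.26588 = 0.291.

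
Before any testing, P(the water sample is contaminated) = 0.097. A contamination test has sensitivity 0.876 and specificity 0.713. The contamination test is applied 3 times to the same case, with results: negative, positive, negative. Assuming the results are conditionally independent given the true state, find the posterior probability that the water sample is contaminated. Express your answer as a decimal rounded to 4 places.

Posterior P(H) ≈ 0.0098

Let H be the event that the water sample is contaminated; start with P(H) = 0.097. P('positive'|H) = 0.876, P('positive'|¬H) = 0.287.
Update on result 1 ('negative'): P(H) ← 0.124·0.0970 / (0.124·0.0970 + 0.713·0.9030) = 0.012028/0.65587 = 0.0183.
Update on result 2 ('positive'): P(H) ← 0.876·0.0183 / (0.876·0.0183 + 0.287·0.9817) = 0.016065/0.29780 = 0.0539.
Update on result 3 ('negative'): P(H) ← 0.124·0.0539 / (0.124·0.0539 + 0.713·0.9461) = 0.0066892/0.68123 = 0.0098.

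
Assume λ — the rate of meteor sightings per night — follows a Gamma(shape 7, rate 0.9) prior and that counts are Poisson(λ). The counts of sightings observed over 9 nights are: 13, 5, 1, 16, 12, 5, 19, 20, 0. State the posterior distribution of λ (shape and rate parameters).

Posterior: Gamma(shape=98, rate=9.9)

Total count ∑xᵢ = 91 over n = 9 nights.
Gamma is conjugate to the Poisson likelihood: posterior is Gamma(shape = 7+91 = 98, rate = 0.9+9 = 9.9).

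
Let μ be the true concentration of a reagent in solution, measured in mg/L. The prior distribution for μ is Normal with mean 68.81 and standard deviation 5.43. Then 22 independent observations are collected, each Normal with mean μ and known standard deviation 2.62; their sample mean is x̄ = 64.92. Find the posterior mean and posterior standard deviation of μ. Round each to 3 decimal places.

Posterior mean ≈ 64.961; posterior SD ≈ 0.556

Prior precision 1/τ₀² = 1/5.43² = 0.0339157; data precision n/σ² = 22/2.62² = 3.20494.
Posterior precision = 0.0339157 + 3.20494 = 3.23886, giving posterior SD = 1/√3.23886 = 0.556.
Posterior mean = (0.0339157·68.81 + 3.20494·64.92) / 3.23886 = 64.961.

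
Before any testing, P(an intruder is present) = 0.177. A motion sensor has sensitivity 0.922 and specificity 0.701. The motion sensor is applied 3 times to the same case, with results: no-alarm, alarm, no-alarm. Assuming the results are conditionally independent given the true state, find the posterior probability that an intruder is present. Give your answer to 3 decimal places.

Let H be the event that an intruder is present; start with P(H) = 0.177. P('alarm'|H) = 0.922, P('alarm'|¬H) = 0.299.
Update on result 1 ('no-alarm'): P(H) ← 0.078·0.1770 / (0.078·0.1770 + 0.701·0.8230) = 0.013806/0.59073 = 0.0234.
Update on result 2 ('alarm'): P(H) ← 0.922·0.0234 / (0.922·0.0234 + 0.299·0.9766) = 0.021548/0.31356 = 0.0687.
Update on result 3 ('no-alarm'): P(H) ← 0.078·0.0687 / (0.078·0.0687 + 0.701·0.9313) = 0.0053602/0.65819 = 0.0081.

Posterior P(H) ≈ 0.008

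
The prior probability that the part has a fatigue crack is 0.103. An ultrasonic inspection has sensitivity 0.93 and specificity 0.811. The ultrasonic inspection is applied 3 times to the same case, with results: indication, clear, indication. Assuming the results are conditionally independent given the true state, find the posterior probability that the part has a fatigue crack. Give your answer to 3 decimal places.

With H the event that the part has a fatigue crack, the joint likelihood of the observed sequence is P(data|H) = 0.93·0.07·0.93 = 0.060543 and P(data|¬H) = 0.189·0.811·0.189 = 0.028970.
Bayes: P(H|data) = 0.103·0.060543 / (0.103·0.060543 + 0.897·0.028970) = 0.0062359/0.032222 = 0.1935.

Posterior P(H) ≈ 0.194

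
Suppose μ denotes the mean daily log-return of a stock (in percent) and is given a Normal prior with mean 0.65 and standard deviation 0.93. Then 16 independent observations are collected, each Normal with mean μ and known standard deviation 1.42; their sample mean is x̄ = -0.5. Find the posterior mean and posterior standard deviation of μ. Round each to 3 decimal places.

Prior precision 1/τ₀² = 1/0.93² = 1.15620; data precision n/σ² = 16/1.42² = 7.93493.
Posterior precision = 1.15620 + 7.93493 = 9.09114, giving posterior SD = 1/√9.09114 = 0.332.
Posterior mean = (1.15620·0.65 + 7.93493·-0.5) / 9.09114 = -0.354.

Posterior mean ≈ -0.354; posterior SD ≈ 0.332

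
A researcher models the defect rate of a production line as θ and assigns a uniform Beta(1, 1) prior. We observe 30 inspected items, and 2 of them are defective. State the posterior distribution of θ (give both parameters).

Posterior: Beta(3, 29)

The binomial likelihood is conjugate to the Beta prior: with 2 successes and 28 failures, the posterior is Beta(1+2, 1+28) = Beta(3, 29).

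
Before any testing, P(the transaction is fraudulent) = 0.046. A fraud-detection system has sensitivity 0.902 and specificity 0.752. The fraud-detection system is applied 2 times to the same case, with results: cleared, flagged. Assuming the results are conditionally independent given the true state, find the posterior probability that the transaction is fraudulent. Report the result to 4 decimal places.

Let H be the event that the transaction is fraudulent; start with P(H) = 0.046. P('flagged'|H) = 0.902, P('flagged'|¬H) = 0.248.
Update on result 1 ('cleared'): P(H) ← 0.098·0.0460 / (0.098·0.0460 + 0.752·0.9540) = 0.0045080/0.72192 = 0.0062.
Update on result 2 ('flagged'): P(H) ← 0.902·0.0062 / (0.902·0.0062 + 0.248·0.9938) = 0.0056325/0.25208 = 0.0223.

Posterior P(H) ≈ 0.0223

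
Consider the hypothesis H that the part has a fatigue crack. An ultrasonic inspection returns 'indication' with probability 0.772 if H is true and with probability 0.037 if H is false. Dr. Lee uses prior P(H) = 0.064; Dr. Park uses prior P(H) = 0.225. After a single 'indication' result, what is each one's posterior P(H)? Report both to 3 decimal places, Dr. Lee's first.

Dr. Lee: 0.588; Dr. Park: 0.858

P('+'|H) = 0.772, P('+'|¬H) = 0.037.
Dr. Lee: numerator 0.772·0.064 = 0.049408; evidence = 0.049408+0.037·0.936 = 0.084040; posterior = 0.588.
Dr. Park: numerator 0.772·0.225 = 0.17370; evidence = 0.17370+0.037·0.775 = 0.20238; posterior = 0.858.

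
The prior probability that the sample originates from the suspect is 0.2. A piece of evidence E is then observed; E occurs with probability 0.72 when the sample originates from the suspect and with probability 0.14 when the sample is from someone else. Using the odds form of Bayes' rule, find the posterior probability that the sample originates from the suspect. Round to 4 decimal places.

Posterior probability ≈ 0.5625

Prior odds = 0.2/(1−0.2) = 0.25000. In log-odds, ln(0.25000) = -1.3863.
Add log likelihood ratio: ln(5.1429) = 1.6376.
Posterior log-odds = 0.25131, so posterior odds = exp(0.25131) = 1.2857. Converting, P(H|E) = 1.2857/2.2857 = 0.5625.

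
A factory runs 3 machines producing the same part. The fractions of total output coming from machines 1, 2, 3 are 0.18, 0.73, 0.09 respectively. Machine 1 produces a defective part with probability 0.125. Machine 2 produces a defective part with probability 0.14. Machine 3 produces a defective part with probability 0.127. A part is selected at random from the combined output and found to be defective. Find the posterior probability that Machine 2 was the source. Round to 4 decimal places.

Posterior probability ≈ 0.7508

Tabulate prior·likelihood by source: [1] prior 0.18, lik 0.125, product 0.02250; [2] prior 0.73, lik 0.14, product 0.1022; [3] prior 0.09, lik 0.127, product 0.01143.
Normalizing constant = 0.13613; the posterior for Machine 2 is its product over the sum, 0.1022/0.13613 = 0.7508.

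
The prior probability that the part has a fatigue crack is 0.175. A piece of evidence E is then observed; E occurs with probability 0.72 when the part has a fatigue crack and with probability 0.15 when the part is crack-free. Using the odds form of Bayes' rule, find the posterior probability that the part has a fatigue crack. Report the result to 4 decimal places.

Prior odds = 0.175/(1−0.175) = 0.21212.
Likelihood ratio for E = 0.72/0.15 = 4.8000.
Posterior odds = prior odds × LR = 1.0182.
Posterior probability = odds/(1+odds) = 1.0182/2.0182 = 0.5045.

Posterior probability ≈ 0.5045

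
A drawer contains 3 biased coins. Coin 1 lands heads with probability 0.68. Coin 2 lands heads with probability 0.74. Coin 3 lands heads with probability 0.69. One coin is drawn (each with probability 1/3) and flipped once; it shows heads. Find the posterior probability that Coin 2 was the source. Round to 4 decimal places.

P(heads|C1) = 0.68; P(heads|C2) = 0.74; P(heads|C3) = 0.69.
Prior × likelihood for each source: 0.333333·0.68=0.2267, 0.333333·0.74=0.2467, 0.333333·0.69=0.2300. Summing gives P(heads) = 0.70333.
P(Coin 2 | heads) = 0.2467 / 0.70333 = 0.3507.

Posterior probability ≈ 0.3507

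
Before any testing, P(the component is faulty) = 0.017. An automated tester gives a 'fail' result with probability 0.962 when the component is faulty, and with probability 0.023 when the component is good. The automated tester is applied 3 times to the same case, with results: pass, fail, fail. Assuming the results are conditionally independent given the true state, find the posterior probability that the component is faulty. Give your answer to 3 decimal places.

Let H be the event that the component is faulty; start with P(H) = 0.017. P('fail'|H) = 0.962, P('fail'|¬H) = 0.023.
Update on result 1 ('pass'): P(H) ← 0.038·0.0170 / (0.038·0.0170 + 0.977·0.9830) = 0.00064600/0.96104 = 0.0007.
Update on result 2 ('fail'): P(H) ← 0.962·0.0007 / (0.962·0.0007 + 0.023·0.9993) = 0.00064665/0.023631 = 0.0274.
Update on result 3 ('fail'): P(H) ← 0.962·0.0274 / (0.962·0.0274 + 0.023·0.9726) = 0.026324/0.048695 = 0.5406.

Posterior P(H) ≈ 0.541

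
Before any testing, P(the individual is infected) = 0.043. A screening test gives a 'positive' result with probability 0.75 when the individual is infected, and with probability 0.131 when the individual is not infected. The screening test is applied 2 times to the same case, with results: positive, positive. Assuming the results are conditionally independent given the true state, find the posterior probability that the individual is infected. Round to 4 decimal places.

Posterior P(H) ≈ 0.5956

With H the event that the individual is infected, the joint likelihood of the observed sequence is P(data|H) = 0.75·0.75 = 0.56250 and P(data|¬H) = 0.131·0.131 = 0.017161.
Bayes: P(H|data) = 0.043·0.56250 / (0.043·0.56250 + 0.957·0.017161) = 0.024187/0.040611 = 0.5956.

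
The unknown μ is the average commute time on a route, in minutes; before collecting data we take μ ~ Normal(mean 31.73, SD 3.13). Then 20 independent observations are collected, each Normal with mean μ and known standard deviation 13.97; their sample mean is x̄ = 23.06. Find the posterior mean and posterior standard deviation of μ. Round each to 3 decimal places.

Posterior mean ≈ 27.386; posterior SD ≈ 2.211

Prior precision 1/τ₀² = 1/3.13² = 0.102073; data precision n/σ² = 20/13.97² = 0.102480.
Posterior precision = 0.102073 + 0.102480 = 0.204553, giving posterior SD = 1/√0.204553 = 2.211.
Posterior mean = (0.102073·31.73 + 0.102480·23.06) / 0.204553 = 27.386.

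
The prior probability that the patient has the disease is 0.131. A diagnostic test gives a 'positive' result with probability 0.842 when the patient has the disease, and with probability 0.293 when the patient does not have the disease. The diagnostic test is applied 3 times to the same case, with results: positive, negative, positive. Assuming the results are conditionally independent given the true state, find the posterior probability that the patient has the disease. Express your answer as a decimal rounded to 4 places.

With H the event that the patient has the disease, the joint likelihood of the observed sequence is P(data|H) = 0.842·0.158·0.842 = 0.11202 and P(data|¬H) = 0.293·0.707·0.293 = 0.060695.
Bayes: P(H|data) = 0.131·0.11202 / (0.131·0.11202 + 0.869·0.060695) = 0.014674/0.067418 = 0.2177.

Posterior P(H) ≈ 0.2177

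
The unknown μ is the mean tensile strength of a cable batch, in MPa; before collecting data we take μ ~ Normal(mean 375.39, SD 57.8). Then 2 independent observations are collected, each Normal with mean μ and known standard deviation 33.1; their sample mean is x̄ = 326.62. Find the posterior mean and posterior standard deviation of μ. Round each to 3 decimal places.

Posterior mean ≈ 333.490; posterior SD ≈ 21.694

Prior precision 1/τ₀² = 1/57.8² = 0.00029933; data precision n/σ² = 2/33.1² = 0.00182547.
Posterior precision = 0.00029933 + 0.00182547 = 0.00212479, giving posterior SD = 1/√0.00212479 = 21.694.
Posterior mean = (0.00029933·375.39 + 0.00182547·326.62) / 0.00212479 = 333.490.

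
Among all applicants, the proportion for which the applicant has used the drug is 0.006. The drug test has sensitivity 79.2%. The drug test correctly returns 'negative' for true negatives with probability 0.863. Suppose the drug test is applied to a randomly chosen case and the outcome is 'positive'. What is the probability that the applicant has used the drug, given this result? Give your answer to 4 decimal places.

Write H for 'the applicant has used the drug'. Prior odds H:¬H = 0.006/0.994 = 0.0060362. For the 'positive' outcome, the likelihood ratio is 0.792/0.137 = 5.7810.
Posterior odds = 0.0060362 × 5.7810 = 0.034896, so P(H|E) = 0.034896/(1+0.034896) = 0.0337.

P(H | E) ≈ 0.0337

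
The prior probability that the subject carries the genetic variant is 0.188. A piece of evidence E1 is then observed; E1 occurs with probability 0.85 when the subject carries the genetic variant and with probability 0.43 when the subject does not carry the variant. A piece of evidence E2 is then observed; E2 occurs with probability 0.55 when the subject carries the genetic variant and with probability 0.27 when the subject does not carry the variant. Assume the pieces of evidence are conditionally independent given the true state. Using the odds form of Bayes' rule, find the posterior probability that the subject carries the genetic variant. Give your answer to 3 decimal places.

Prior odds = 0.188/(1−0.188) = 0.23153. In log-odds, ln(0.23153) = -1.4631.
Add log likelihood ratios: ln(1.9767) + ln(2.0370) = 1.3929.
Posterior log-odds = -0.070111, so posterior odds = exp(-0.070111) = 0.93229. Converting, P(H|E) = 0.93229/1.9323 = 0.482.

Posterior probability ≈ 0.482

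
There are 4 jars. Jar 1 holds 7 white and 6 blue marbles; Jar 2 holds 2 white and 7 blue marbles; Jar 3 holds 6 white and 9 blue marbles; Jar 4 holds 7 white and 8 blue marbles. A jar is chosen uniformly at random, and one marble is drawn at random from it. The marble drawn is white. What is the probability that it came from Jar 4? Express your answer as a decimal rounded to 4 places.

Tabulate prior·likelihood by source: [1] prior 0.25, lik 0.5385, product 0.1346; [2] prior 0.25, lik 0.2222, product 0.05556; [3] prior 0.25, lik 0.4, product 0.1000; [4] prior 0.25, lik 0.4667, product 0.1167.
Normalizing constant = 0.40684; the posterior for Jar 4 is its product over the sum, 0.1167/0.40684 = 0.2868.

Posterior probability ≈ 0.2868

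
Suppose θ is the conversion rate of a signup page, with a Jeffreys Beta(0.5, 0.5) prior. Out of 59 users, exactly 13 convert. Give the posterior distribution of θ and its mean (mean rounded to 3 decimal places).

Posterior: Beta(13.5, 46.5); mean ≈ 0.225

The binomial likelihood is conjugate to the Beta prior: with 13 successes and 46 failures, the posterior is Beta(0.5+13, 0.5+46) = Beta(13.5, 46.5).
Posterior mean = α/(α+β) = 13.5/60 = 0.225.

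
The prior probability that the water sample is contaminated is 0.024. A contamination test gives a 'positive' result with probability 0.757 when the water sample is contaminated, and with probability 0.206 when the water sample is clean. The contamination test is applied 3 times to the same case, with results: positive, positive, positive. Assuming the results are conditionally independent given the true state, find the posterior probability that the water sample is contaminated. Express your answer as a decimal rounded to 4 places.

Posterior P(H) ≈ 0.5496

With H the event that the water sample is contaminated, the joint likelihood of the observed sequence is P(data|H) = 0.757·0.757·0.757 = 0.43380 and P(data|¬H) = 0.206·0.206·0.206 = 0.0087418.
Bayes: P(H|data) = 0.024·0.43380 / (0.024·0.43380 + 0.976·0.0087418) = 0.010411/0.018943 = 0.5496.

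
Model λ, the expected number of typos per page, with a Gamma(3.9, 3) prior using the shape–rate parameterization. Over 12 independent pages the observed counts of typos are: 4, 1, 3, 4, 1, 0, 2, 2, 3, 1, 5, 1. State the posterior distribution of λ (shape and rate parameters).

Posterior: Gamma(shape=30.9, rate=15)

The Poisson likelihood adds the total count to the shape and the number of exposure periods to the rate. Here ∑xᵢ = 27 and n = 12, so shape 3.9→30.9 and rate 3→15.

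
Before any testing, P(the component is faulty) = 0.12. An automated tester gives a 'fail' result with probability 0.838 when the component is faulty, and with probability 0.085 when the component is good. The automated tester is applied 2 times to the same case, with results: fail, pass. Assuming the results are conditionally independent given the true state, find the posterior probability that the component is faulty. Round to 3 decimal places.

Posterior P(H) ≈ 0.192

Let H be the event that the component is faulty; start with P(H) = 0.12. P('fail'|H) = 0.838, P('fail'|¬H) = 0.085.
Update on result 1 ('fail'): P(H) ← 0.838·0.1200 / (0.838·0.1200 + 0.085·0.8800) = 0.10056/0.17536 = 0.5734.
Update on result 2 ('pass'): P(H) ← 0.162·0.5734 / (0.162·0.5734 + 0.915·0.4266) = 0.092899/0.48319 = 0.1923.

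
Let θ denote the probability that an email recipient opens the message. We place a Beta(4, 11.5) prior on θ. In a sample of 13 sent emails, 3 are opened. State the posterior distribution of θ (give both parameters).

Posterior: Beta(7, 21.5)

Observing 3 successes and 10 failures updates Beta(4, 11.5) by adding the success and failure counts to the two shape parameters: α = 4+3 = 7, β = 11.5+10 = 21.5.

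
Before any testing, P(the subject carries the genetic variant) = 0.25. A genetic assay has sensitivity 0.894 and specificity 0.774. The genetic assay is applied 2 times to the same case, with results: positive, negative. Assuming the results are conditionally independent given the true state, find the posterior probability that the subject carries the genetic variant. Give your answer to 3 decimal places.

With H the event that the subject carries the genetic variant, the joint likelihood of the observed sequence is P(data|H) = 0.894·0.106 = 0.094764 and P(data|¬H) = 0.226·0.774 = 0.17492.
Bayes: P(H|data) = 0.25·0.094764 / (0.25·0.094764 + 0.75·0.17492) = 0.023691/0.15488 = 0.1530.

Posterior P(H) ≈ 0.153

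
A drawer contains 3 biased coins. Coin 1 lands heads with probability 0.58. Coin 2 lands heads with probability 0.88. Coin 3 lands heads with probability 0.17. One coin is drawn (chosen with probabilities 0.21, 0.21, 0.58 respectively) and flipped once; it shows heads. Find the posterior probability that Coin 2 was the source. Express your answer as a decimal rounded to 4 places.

Tabulate prior·likelihood by source: [1] prior 0.21, lik 0.58, product 0.1218; [2] prior 0.21, lik 0.88, product 0.1848; [3] prior 0.58, lik 0.17, product 0.09860.
Normalizing constant = 0.40520; the posterior for Coin 2 is its product over the sum, 0.1848/0.40520 = 0.4561.

Posterior probability ≈ 0.4561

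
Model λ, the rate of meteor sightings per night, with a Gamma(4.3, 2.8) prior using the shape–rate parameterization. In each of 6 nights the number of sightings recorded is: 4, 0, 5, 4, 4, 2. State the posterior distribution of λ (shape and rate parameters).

The Poisson likelihood adds the total count to the shape and the number of exposure periods to the rate. Here ∑xᵢ = 19 and n = 6, so shape 4.3→23.3 and rate 2.8→8.8.

Posterior: Gamma(shape=23.3, rate=8.8)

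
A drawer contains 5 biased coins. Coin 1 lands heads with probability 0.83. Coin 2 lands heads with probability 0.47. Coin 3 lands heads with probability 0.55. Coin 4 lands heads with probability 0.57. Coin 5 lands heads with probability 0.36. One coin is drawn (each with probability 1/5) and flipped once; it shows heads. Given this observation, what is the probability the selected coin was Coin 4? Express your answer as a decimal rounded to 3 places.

Posterior probability ≈ 0.205

P(heads|C1) = 0.83; P(heads|C2) = 0.47; P(heads|C3) = 0.55; P(heads|C4) = 0.57; P(heads|C5) = 0.36.
Prior × likelihood for each source: 0.2·0.83=0.1660, 0.2·0.47=0.09400, 0.2·0.55=0.1100, 0.2·0.57=0.1140, 0.2·0.36=0.07200. Summing gives P(heads) = 0.55600.
P(Coin 4 | heads) = 0.1140 / 0.55600 = 0.205.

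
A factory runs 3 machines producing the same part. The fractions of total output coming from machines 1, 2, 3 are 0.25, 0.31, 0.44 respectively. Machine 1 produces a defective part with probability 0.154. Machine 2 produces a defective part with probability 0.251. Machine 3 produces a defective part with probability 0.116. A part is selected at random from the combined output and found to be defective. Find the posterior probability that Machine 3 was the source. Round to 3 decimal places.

Posterior probability ≈ 0.305

P(defective|M1) = 0.154; P(defective|M2) = 0.251; P(defective|M3) = 0.116.
Prior × likelihood for each source: 0.25·0.154=0.03850, 0.31·0.251=0.07781, 0.44·0.116=0.05104. Summing gives P(defective) = 0.16735.
P(Machine 3 | defective) = 0.05104 / 0.16735 = 0.305.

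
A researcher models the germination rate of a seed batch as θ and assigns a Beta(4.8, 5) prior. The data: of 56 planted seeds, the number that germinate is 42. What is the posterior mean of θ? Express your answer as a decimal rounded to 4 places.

Observing 42 successes and 14 failures updates Beta(4.8, 5) by adding the success and failure counts to the two shape parameters: α = 4.8+42 = 46.8, β = 5+14 = 19.
E[θ | data] = 46.8/(46.8+19) = 0.7112.

Posterior mean ≈ 0.7112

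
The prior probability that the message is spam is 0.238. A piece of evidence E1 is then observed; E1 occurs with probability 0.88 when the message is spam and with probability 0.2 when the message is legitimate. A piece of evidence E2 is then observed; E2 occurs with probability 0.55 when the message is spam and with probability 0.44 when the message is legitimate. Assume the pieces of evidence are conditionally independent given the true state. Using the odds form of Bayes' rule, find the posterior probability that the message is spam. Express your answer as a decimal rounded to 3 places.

Prior odds = 0.238/(1−0.238) = 0.31234. In log-odds, ln(0.31234) = -1.1637.
Add log likelihood ratios: ln(4.4000) + ln(1.2500) = 1.7047.
Posterior log-odds = 0.54107, so posterior odds = exp(0.54107) = 1.7178. Converting, P(H|E) = 1.7178/2.7178 = 0.632.

Posterior probability ≈ 0.632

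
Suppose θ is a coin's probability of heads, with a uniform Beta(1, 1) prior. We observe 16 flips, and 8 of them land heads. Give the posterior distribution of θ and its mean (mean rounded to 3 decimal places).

Observing 8 successes and 8 failures updates Beta(1, 1) by adding the success and failure counts to the two shape parameters: α = 1+8 = 9, β = 1+8 = 9.
Posterior mean = α/(α+β) = 9/18 = 0.500.

Posterior: Beta(9, 9); mean ≈ 0.500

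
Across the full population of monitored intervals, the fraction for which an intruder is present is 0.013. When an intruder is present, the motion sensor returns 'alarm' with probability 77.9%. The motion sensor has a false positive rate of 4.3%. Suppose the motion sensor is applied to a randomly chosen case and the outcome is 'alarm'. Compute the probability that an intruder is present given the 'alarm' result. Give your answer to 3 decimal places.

P(H | E) ≈ 0.193

Write H for 'an intruder is present'. Prior odds H:¬H = 0.013/0.987 = 0.013171. For the 'alarm' outcome, the likelihood ratio is 0.779/0.043 = 18.116.
Posterior odds = 0.013171 × 18.116 = 0.23861, so P(H|E) = 0.23861/(1+0.23861) = 0.193.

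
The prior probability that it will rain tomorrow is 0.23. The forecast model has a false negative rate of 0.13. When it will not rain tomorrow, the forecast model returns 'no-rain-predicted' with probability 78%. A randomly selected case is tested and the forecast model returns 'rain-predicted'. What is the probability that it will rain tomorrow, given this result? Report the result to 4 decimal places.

Let H be the event that it will rain tomorrow. P(H) = 0.23, so P(¬H) = 0.77. With E the 'rain-predicted' result, P(E|H) = 0.87 and P(E|¬H) = 0.22.
P(E) = 0.87·0.23 + 0.22·0.77 = 0.20010 + 0.16940 = 0.36950.
By Bayes' theorem, P(H|E) = 0.20010 / 0.36950 = 0.5415.

P(H | E) ≈ 0.5415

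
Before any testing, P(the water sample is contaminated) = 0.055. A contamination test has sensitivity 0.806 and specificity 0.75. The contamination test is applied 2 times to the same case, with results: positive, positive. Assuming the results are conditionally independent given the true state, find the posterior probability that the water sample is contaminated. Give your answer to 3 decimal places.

Posterior P(H) ≈ 0.377

Let H be the event that the water sample is contaminated; start with P(H) = 0.055. P('positive'|H) = 0.806, P('positive'|¬H) = 0.25.
Update on result 1 ('positive'): P(H) ← 0.806·0.0550 / (0.806·0.0550 + 0.25·0.9450) = 0.044330/0.28058 = 0.1580.
Update on result 2 ('positive'): P(H) ← 0.806·0.1580 / (0.806·0.1580 + 0.25·0.8420) = 0.12734/0.33784 = 0.3769.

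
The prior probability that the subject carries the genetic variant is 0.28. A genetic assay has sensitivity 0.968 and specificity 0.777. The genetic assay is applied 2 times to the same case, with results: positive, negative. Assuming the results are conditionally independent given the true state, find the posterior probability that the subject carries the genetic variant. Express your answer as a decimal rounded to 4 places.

Posterior P(H) ≈ 0.0650

With H the event that the subject carries the genetic variant, the joint likelihood of the observed sequence is P(data|H) = 0.968·0.032 = 0.030976 and P(data|¬H) = 0.223·0.777 = 0.17327.
Bayes: P(H|data) = 0.28·0.030976 / (0.28·0.030976 + 0.72·0.17327) = 0.0086733/0.13343 = 0.0650.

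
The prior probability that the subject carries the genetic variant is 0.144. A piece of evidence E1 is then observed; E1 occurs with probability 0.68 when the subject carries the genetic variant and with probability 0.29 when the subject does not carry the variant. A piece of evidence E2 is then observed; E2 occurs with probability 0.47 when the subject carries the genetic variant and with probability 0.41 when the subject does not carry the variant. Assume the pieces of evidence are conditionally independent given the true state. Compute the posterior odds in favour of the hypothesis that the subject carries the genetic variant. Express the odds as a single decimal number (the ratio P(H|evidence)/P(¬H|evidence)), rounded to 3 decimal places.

Prior odds = 0.144/(1−0.144) = 0.16822. In log-odds, ln(0.16822) = -1.7825.
Add log likelihood ratios: ln(2.3448) + ln(1.1463) = 0.98879.
Posterior log-odds = -0.79367, so posterior odds = exp(-0.79367) = 0.45218.

Posterior odds ≈ 0.452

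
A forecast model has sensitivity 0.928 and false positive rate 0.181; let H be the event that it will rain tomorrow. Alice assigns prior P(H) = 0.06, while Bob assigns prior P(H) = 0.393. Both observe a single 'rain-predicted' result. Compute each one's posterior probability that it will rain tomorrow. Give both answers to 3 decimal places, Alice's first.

Alice: 0.247; Bob: 0.768

P('+'|H) = 0.928, P('+'|¬H) = 0.181.
Alice: numerator 0.928·0.06 = 0.055680; evidence = 0.055680+0.181·0.94 = 0.22582; posterior = 0.247.
Bob: numerator 0.928·0.393 = 0.36470; evidence = 0.36470+0.181·0.607 = 0.47457; posterior = 0.768.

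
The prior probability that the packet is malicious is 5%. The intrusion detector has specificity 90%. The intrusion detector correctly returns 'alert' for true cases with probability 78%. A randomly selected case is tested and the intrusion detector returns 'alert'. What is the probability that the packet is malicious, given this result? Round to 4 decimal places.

P(H | E) ≈ 0.2910

Let H be the event that the packet is malicious. P(H) = 0.05, so P(¬H) = 0.95. With E the 'alert' result, P(E|H) = 0.78 and P(E|¬H) = 0.1.
P(E) = 0.78·0.05 + 0.1·0.95 = 0.039000 + 0.095000 = 0.13400.
By Bayes' theorem, P(H|E) = 0.039000 / 0.13400 = 0.2910.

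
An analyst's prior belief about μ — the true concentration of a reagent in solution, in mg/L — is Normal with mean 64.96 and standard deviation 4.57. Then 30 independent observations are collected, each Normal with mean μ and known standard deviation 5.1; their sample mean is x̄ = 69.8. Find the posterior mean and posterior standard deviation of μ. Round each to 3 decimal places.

Posterior mean ≈ 69.607; posterior SD ≈ 0.912

With known σ, the Normal prior is conjugate. Weight on the data is w = (n/σ²)/(n/σ² + 1/τ₀²) = 1.15340/(1.15340+0.0478815) = 0.96014.
Posterior mean = w·x̄ + (1−w)·μ₀ = 0.96014·69.8 + 0.039859·64.96 = 69.607. Posterior variance = 1/(1.15340+0.0478815) = 0.832443, so SD = 0.912.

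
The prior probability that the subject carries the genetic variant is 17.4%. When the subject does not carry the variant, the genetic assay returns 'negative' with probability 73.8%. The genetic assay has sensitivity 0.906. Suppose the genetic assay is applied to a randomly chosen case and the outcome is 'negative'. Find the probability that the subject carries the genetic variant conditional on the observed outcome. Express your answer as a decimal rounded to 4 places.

Let H be the event that the subject carries the genetic variant. P(H) = 0.174, so P(¬H) = 0.826. With E the 'negative' result, P(E|H) = 0.094 and P(E|¬H) = 0.738.
P(E) = 0.094·0.174 + 0.738·0.826 = 0.016356 + 0.60959 = 0.62594.
By Bayes' theorem, P(H|E) = 0.016356 / 0.62594 = 0.0261.

P(H | E) ≈ 0.0261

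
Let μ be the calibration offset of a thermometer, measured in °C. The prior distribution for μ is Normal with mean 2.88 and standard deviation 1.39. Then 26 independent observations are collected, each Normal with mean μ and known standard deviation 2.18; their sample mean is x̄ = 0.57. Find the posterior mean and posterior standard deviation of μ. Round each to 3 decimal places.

Posterior mean ≈ 0.770; posterior SD ≈ 0.409

With known σ, the Normal prior is conjugate. Weight on the data is w = (n/σ²)/(n/σ² + 1/τ₀²) = 5.47092/(5.47092+0.517572) = 0.91357.
Posterior mean = w·x̄ + (1−w)·μ₀ = 0.91357·0.57 + 0.086428·2.88 = 0.770. Posterior variance = 1/(5.47092+0.517572) = 0.166987, so SD = 0.409.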